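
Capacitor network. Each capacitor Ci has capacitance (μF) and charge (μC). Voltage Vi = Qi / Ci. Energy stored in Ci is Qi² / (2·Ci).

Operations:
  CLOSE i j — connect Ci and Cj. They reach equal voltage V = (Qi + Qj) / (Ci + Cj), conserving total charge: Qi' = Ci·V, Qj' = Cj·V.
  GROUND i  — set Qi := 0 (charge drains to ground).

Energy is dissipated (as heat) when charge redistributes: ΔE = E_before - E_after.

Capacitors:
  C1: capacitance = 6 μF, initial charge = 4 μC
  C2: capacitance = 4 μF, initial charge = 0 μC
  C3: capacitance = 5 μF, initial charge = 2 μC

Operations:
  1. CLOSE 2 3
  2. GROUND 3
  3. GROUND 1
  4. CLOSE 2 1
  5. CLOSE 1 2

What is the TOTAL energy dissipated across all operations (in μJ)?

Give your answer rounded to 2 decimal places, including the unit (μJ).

Answer: 1.69 μJ

Derivation:
Initial: C1(6μF, Q=4μC, V=0.67V), C2(4μF, Q=0μC, V=0.00V), C3(5μF, Q=2μC, V=0.40V)
Op 1: CLOSE 2-3: Q_total=2.00, C_total=9.00, V=0.22; Q2=0.89, Q3=1.11; dissipated=0.178
Op 2: GROUND 3: Q3=0; energy lost=0.123
Op 3: GROUND 1: Q1=0; energy lost=1.333
Op 4: CLOSE 2-1: Q_total=0.89, C_total=10.00, V=0.09; Q2=0.36, Q1=0.53; dissipated=0.059
Op 5: CLOSE 1-2: Q_total=0.89, C_total=10.00, V=0.09; Q1=0.53, Q2=0.36; dissipated=0.000
Total dissipated: 1.694 μJ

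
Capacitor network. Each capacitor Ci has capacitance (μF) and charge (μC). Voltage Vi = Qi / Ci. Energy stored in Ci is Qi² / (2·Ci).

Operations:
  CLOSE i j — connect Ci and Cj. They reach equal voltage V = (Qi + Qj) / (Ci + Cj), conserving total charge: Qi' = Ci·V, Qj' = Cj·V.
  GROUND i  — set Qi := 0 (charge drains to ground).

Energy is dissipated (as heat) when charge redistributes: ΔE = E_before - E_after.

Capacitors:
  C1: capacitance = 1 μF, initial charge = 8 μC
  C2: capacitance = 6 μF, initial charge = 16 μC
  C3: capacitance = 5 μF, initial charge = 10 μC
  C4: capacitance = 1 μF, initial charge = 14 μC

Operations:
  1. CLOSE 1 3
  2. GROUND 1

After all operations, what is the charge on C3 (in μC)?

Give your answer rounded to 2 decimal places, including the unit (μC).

Initial: C1(1μF, Q=8μC, V=8.00V), C2(6μF, Q=16μC, V=2.67V), C3(5μF, Q=10μC, V=2.00V), C4(1μF, Q=14μC, V=14.00V)
Op 1: CLOSE 1-3: Q_total=18.00, C_total=6.00, V=3.00; Q1=3.00, Q3=15.00; dissipated=15.000
Op 2: GROUND 1: Q1=0; energy lost=4.500
Final charges: Q1=0.00, Q2=16.00, Q3=15.00, Q4=14.00

Answer: 15.00 μC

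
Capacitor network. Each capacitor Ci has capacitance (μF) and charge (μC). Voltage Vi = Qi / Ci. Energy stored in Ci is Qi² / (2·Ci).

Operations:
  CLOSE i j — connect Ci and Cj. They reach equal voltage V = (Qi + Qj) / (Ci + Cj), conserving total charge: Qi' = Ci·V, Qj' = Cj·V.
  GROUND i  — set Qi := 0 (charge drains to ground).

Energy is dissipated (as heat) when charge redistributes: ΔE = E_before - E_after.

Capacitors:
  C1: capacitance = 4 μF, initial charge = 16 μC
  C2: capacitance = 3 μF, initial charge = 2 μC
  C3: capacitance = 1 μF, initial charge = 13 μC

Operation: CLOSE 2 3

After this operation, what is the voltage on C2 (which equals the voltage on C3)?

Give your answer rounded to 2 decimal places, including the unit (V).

Answer: 3.75 V

Derivation:
Initial: C1(4μF, Q=16μC, V=4.00V), C2(3μF, Q=2μC, V=0.67V), C3(1μF, Q=13μC, V=13.00V)
Op 1: CLOSE 2-3: Q_total=15.00, C_total=4.00, V=3.75; Q2=11.25, Q3=3.75; dissipated=57.042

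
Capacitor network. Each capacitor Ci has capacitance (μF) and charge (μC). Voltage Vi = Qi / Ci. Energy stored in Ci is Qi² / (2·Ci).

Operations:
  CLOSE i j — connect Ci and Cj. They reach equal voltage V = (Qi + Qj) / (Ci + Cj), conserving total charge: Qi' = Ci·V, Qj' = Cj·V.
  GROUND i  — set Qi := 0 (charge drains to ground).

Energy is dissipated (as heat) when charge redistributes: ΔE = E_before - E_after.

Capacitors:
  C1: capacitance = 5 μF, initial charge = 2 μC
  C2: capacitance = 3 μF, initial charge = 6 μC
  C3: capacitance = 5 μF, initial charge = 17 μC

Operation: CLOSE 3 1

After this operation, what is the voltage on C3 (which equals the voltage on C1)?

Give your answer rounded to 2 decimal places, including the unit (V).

Answer: 1.90 V

Derivation:
Initial: C1(5μF, Q=2μC, V=0.40V), C2(3μF, Q=6μC, V=2.00V), C3(5μF, Q=17μC, V=3.40V)
Op 1: CLOSE 3-1: Q_total=19.00, C_total=10.00, V=1.90; Q3=9.50, Q1=9.50; dissipated=11.250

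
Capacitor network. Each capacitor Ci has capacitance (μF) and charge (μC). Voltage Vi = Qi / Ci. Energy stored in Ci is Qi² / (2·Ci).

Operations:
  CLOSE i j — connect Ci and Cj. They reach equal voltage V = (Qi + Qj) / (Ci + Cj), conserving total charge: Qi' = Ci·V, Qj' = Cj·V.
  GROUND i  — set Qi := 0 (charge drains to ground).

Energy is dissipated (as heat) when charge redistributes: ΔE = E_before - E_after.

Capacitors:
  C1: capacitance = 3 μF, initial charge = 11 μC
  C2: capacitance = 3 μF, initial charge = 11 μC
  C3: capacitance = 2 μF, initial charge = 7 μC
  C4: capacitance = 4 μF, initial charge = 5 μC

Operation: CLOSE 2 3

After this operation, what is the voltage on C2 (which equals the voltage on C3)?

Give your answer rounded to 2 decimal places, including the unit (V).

Initial: C1(3μF, Q=11μC, V=3.67V), C2(3μF, Q=11μC, V=3.67V), C3(2μF, Q=7μC, V=3.50V), C4(4μF, Q=5μC, V=1.25V)
Op 1: CLOSE 2-3: Q_total=18.00, C_total=5.00, V=3.60; Q2=10.80, Q3=7.20; dissipated=0.017

Answer: 3.60 V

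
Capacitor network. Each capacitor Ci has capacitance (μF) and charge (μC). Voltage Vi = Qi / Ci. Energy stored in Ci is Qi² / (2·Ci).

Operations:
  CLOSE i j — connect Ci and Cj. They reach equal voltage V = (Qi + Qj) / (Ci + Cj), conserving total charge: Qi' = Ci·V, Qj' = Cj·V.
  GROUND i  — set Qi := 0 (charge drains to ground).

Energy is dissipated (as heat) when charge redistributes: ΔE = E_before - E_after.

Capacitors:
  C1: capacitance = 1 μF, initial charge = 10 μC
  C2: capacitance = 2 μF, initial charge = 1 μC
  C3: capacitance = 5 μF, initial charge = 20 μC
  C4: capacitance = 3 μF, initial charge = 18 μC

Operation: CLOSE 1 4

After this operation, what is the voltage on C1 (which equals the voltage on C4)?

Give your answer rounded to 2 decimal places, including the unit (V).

Answer: 7.00 V

Derivation:
Initial: C1(1μF, Q=10μC, V=10.00V), C2(2μF, Q=1μC, V=0.50V), C3(5μF, Q=20μC, V=4.00V), C4(3μF, Q=18μC, V=6.00V)
Op 1: CLOSE 1-4: Q_total=28.00, C_total=4.00, V=7.00; Q1=7.00, Q4=21.00; dissipated=6.000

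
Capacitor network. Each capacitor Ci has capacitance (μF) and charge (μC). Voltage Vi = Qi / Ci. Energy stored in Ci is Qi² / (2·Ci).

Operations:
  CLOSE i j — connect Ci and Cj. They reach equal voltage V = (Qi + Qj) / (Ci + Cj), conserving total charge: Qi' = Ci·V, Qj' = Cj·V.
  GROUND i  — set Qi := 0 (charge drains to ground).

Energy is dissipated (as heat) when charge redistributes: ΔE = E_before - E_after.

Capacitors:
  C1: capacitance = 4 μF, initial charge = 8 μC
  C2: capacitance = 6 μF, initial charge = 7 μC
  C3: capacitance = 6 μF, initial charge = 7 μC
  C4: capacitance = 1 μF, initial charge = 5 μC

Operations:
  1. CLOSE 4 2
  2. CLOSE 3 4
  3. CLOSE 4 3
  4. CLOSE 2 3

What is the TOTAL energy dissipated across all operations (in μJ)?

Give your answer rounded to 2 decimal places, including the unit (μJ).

Answer: 6.76 μJ

Derivation:
Initial: C1(4μF, Q=8μC, V=2.00V), C2(6μF, Q=7μC, V=1.17V), C3(6μF, Q=7μC, V=1.17V), C4(1μF, Q=5μC, V=5.00V)
Op 1: CLOSE 4-2: Q_total=12.00, C_total=7.00, V=1.71; Q4=1.71, Q2=10.29; dissipated=6.298
Op 2: CLOSE 3-4: Q_total=8.71, C_total=7.00, V=1.24; Q3=7.47, Q4=1.24; dissipated=0.129
Op 3: CLOSE 4-3: Q_total=8.71, C_total=7.00, V=1.24; Q4=1.24, Q3=7.47; dissipated=0.000
Op 4: CLOSE 2-3: Q_total=17.76, C_total=12.00, V=1.48; Q2=8.88, Q3=8.88; dissipated=0.330
Total dissipated: 6.757 μJ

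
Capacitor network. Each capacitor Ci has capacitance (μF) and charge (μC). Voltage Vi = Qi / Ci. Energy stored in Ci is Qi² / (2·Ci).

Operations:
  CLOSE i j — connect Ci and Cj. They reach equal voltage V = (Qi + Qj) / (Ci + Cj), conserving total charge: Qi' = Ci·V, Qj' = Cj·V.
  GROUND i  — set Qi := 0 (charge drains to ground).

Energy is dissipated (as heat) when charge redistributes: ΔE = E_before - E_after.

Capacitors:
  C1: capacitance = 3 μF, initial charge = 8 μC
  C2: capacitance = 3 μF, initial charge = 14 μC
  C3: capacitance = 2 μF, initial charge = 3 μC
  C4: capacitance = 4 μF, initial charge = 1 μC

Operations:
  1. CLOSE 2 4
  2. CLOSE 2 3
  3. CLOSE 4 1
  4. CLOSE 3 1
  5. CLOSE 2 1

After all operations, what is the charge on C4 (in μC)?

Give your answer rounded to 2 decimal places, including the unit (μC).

Initial: C1(3μF, Q=8μC, V=2.67V), C2(3μF, Q=14μC, V=4.67V), C3(2μF, Q=3μC, V=1.50V), C4(4μF, Q=1μC, V=0.25V)
Op 1: CLOSE 2-4: Q_total=15.00, C_total=7.00, V=2.14; Q2=6.43, Q4=8.57; dissipated=16.720
Op 2: CLOSE 2-3: Q_total=9.43, C_total=5.00, V=1.89; Q2=5.66, Q3=3.77; dissipated=0.248
Op 3: CLOSE 4-1: Q_total=16.57, C_total=7.00, V=2.37; Q4=9.47, Q1=7.10; dissipated=0.235
Op 4: CLOSE 3-1: Q_total=10.87, C_total=5.00, V=2.17; Q3=4.35, Q1=6.52; dissipated=0.139
Op 5: CLOSE 2-1: Q_total=12.18, C_total=6.00, V=2.03; Q2=6.09, Q1=6.09; dissipated=0.063
Final charges: Q1=6.09, Q2=6.09, Q3=4.35, Q4=9.47

Answer: 9.47 μC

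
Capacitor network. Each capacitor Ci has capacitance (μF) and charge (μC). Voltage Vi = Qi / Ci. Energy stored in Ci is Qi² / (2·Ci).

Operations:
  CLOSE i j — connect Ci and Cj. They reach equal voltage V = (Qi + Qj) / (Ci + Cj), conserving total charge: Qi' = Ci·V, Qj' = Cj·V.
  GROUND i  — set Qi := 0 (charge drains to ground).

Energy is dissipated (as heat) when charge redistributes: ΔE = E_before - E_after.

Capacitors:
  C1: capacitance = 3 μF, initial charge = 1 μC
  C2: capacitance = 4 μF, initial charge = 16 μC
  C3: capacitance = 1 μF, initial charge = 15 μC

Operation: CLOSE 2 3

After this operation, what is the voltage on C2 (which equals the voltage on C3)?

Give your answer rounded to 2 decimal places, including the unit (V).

Answer: 6.20 V

Derivation:
Initial: C1(3μF, Q=1μC, V=0.33V), C2(4μF, Q=16μC, V=4.00V), C3(1μF, Q=15μC, V=15.00V)
Op 1: CLOSE 2-3: Q_total=31.00, C_total=5.00, V=6.20; Q2=24.80, Q3=6.20; dissipated=48.400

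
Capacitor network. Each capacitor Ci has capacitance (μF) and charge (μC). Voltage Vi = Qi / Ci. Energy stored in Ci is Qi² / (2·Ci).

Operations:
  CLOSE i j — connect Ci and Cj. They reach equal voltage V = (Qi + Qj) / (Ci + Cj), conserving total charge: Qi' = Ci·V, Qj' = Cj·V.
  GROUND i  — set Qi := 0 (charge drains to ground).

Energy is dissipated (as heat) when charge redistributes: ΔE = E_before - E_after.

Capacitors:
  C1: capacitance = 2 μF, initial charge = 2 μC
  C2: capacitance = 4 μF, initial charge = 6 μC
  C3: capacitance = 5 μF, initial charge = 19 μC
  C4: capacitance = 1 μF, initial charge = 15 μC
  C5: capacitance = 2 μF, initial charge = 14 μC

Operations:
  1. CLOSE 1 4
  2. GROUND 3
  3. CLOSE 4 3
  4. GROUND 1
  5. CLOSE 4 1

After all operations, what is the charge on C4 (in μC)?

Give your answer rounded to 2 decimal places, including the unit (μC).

Initial: C1(2μF, Q=2μC, V=1.00V), C2(4μF, Q=6μC, V=1.50V), C3(5μF, Q=19μC, V=3.80V), C4(1μF, Q=15μC, V=15.00V), C5(2μF, Q=14μC, V=7.00V)
Op 1: CLOSE 1-4: Q_total=17.00, C_total=3.00, V=5.67; Q1=11.33, Q4=5.67; dissipated=65.333
Op 2: GROUND 3: Q3=0; energy lost=36.100
Op 3: CLOSE 4-3: Q_total=5.67, C_total=6.00, V=0.94; Q4=0.94, Q3=4.72; dissipated=13.380
Op 4: GROUND 1: Q1=0; energy lost=32.111
Op 5: CLOSE 4-1: Q_total=0.94, C_total=3.00, V=0.31; Q4=0.31, Q1=0.63; dissipated=0.297
Final charges: Q1=0.63, Q2=6.00, Q3=4.72, Q4=0.31, Q5=14.00

Answer: 0.31 μC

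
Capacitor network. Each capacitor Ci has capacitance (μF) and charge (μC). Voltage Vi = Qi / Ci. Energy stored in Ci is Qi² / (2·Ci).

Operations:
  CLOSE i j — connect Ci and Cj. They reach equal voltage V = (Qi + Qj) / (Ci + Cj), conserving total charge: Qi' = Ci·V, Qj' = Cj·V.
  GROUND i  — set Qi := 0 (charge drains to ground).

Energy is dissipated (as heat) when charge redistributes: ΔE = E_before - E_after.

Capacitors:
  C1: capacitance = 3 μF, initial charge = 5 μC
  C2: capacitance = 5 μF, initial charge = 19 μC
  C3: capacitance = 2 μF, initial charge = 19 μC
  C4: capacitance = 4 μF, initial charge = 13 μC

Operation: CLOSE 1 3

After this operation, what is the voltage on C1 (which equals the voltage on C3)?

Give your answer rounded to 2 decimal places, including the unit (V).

Initial: C1(3μF, Q=5μC, V=1.67V), C2(5μF, Q=19μC, V=3.80V), C3(2μF, Q=19μC, V=9.50V), C4(4μF, Q=13μC, V=3.25V)
Op 1: CLOSE 1-3: Q_total=24.00, C_total=5.00, V=4.80; Q1=14.40, Q3=9.60; dissipated=36.817

Answer: 4.80 V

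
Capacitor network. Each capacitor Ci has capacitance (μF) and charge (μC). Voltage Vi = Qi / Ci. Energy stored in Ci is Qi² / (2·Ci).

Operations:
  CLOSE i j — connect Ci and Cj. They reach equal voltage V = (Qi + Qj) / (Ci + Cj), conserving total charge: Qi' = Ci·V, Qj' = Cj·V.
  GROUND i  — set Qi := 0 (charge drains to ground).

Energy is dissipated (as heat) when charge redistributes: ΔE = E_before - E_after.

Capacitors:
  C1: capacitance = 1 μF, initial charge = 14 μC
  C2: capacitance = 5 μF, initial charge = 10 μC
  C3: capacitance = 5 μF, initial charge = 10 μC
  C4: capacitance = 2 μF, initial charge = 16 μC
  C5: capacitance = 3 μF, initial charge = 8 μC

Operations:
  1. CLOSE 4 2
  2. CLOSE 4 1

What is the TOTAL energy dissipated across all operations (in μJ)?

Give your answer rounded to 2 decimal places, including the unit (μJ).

Initial: C1(1μF, Q=14μC, V=14.00V), C2(5μF, Q=10μC, V=2.00V), C3(5μF, Q=10μC, V=2.00V), C4(2μF, Q=16μC, V=8.00V), C5(3μF, Q=8μC, V=2.67V)
Op 1: CLOSE 4-2: Q_total=26.00, C_total=7.00, V=3.71; Q4=7.43, Q2=18.57; dissipated=25.714
Op 2: CLOSE 4-1: Q_total=21.43, C_total=3.00, V=7.14; Q4=14.29, Q1=7.14; dissipated=35.265
Total dissipated: 60.980 μJ

Answer: 60.98 μJ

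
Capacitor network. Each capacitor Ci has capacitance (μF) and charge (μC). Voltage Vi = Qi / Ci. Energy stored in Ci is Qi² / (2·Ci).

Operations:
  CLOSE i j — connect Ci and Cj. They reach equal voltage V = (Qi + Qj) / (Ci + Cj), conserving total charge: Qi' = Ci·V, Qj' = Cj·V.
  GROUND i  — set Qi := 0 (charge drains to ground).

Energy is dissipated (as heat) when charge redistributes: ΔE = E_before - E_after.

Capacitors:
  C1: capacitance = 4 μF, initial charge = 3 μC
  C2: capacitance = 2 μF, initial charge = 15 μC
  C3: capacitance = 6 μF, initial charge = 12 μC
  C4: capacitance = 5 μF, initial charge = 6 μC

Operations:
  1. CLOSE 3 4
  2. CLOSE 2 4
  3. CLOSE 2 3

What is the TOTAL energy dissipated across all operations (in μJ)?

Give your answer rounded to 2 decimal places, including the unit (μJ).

Answer: 27.54 μJ

Derivation:
Initial: C1(4μF, Q=3μC, V=0.75V), C2(2μF, Q=15μC, V=7.50V), C3(6μF, Q=12μC, V=2.00V), C4(5μF, Q=6μC, V=1.20V)
Op 1: CLOSE 3-4: Q_total=18.00, C_total=11.00, V=1.64; Q3=9.82, Q4=8.18; dissipated=0.873
Op 2: CLOSE 2-4: Q_total=23.18, C_total=7.00, V=3.31; Q2=6.62, Q4=16.56; dissipated=24.559
Op 3: CLOSE 2-3: Q_total=16.44, C_total=8.00, V=2.06; Q2=4.11, Q3=12.33; dissipated=2.105
Total dissipated: 27.536 μJ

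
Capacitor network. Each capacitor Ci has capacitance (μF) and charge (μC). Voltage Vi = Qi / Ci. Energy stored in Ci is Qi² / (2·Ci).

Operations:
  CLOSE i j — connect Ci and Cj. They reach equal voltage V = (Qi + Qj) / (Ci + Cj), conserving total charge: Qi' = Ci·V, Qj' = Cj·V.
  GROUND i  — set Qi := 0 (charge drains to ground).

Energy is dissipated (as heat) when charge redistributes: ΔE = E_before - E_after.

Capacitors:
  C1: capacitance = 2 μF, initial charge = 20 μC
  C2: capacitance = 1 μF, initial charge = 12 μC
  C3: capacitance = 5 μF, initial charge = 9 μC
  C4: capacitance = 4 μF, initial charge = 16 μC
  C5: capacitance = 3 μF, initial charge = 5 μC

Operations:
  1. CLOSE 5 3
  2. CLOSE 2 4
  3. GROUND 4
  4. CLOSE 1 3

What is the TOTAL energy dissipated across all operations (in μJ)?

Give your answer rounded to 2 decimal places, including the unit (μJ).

Initial: C1(2μF, Q=20μC, V=10.00V), C2(1μF, Q=12μC, V=12.00V), C3(5μF, Q=9μC, V=1.80V), C4(4μF, Q=16μC, V=4.00V), C5(3μF, Q=5μC, V=1.67V)
Op 1: CLOSE 5-3: Q_total=14.00, C_total=8.00, V=1.75; Q5=5.25, Q3=8.75; dissipated=0.017
Op 2: CLOSE 2-4: Q_total=28.00, C_total=5.00, V=5.60; Q2=5.60, Q4=22.40; dissipated=25.600
Op 3: GROUND 4: Q4=0; energy lost=62.720
Op 4: CLOSE 1-3: Q_total=28.75, C_total=7.00, V=4.11; Q1=8.21, Q3=20.54; dissipated=48.616
Total dissipated: 136.953 μJ

Answer: 136.95 μJ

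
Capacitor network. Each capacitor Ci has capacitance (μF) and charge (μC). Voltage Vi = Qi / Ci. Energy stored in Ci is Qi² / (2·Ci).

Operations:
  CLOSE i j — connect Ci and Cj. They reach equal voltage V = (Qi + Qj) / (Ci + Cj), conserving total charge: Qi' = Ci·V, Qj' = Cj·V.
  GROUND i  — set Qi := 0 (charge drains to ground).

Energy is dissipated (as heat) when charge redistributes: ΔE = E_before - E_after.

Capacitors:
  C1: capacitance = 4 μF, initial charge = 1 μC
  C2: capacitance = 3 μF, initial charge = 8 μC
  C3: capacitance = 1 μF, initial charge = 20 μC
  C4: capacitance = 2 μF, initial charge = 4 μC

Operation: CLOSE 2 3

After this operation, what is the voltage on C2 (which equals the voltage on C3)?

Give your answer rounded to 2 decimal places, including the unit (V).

Initial: C1(4μF, Q=1μC, V=0.25V), C2(3μF, Q=8μC, V=2.67V), C3(1μF, Q=20μC, V=20.00V), C4(2μF, Q=4μC, V=2.00V)
Op 1: CLOSE 2-3: Q_total=28.00, C_total=4.00, V=7.00; Q2=21.00, Q3=7.00; dissipated=112.667

Answer: 7.00 V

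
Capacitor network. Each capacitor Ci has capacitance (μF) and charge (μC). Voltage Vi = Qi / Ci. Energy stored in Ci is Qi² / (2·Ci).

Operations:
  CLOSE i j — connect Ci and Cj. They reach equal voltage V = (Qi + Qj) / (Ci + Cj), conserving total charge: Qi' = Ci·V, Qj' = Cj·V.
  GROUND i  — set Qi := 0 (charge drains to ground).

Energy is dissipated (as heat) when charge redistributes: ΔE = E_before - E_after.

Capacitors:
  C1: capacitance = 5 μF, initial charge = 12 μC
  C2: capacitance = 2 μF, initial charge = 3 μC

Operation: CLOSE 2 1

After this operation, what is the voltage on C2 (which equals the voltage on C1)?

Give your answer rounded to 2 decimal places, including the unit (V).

Initial: C1(5μF, Q=12μC, V=2.40V), C2(2μF, Q=3μC, V=1.50V)
Op 1: CLOSE 2-1: Q_total=15.00, C_total=7.00, V=2.14; Q2=4.29, Q1=10.71; dissipated=0.579

Answer: 2.14 V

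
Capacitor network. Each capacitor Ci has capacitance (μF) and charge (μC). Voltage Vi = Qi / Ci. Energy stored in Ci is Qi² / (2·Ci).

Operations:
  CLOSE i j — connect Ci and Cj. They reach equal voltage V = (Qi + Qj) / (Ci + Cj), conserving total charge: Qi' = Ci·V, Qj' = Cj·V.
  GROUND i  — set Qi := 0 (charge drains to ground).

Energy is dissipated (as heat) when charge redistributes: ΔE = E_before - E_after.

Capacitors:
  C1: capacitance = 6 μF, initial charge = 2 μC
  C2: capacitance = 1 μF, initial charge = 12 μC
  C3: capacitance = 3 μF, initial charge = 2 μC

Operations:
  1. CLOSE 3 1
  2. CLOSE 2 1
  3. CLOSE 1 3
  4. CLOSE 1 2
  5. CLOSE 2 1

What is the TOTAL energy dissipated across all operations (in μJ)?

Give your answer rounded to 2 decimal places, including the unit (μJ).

Answer: 60.19 μJ

Derivation:
Initial: C1(6μF, Q=2μC, V=0.33V), C2(1μF, Q=12μC, V=12.00V), C3(3μF, Q=2μC, V=0.67V)
Op 1: CLOSE 3-1: Q_total=4.00, C_total=9.00, V=0.44; Q3=1.33, Q1=2.67; dissipated=0.111
Op 2: CLOSE 2-1: Q_total=14.67, C_total=7.00, V=2.10; Q2=2.10, Q1=12.57; dissipated=57.228
Op 3: CLOSE 1-3: Q_total=13.90, C_total=9.00, V=1.54; Q1=9.27, Q3=4.63; dissipated=2.725
Op 4: CLOSE 1-2: Q_total=11.37, C_total=7.00, V=1.62; Q1=9.74, Q2=1.62; dissipated=0.130
Op 5: CLOSE 2-1: Q_total=11.37, C_total=7.00, V=1.62; Q2=1.62, Q1=9.74; dissipated=0.000
Total dissipated: 60.194 μJ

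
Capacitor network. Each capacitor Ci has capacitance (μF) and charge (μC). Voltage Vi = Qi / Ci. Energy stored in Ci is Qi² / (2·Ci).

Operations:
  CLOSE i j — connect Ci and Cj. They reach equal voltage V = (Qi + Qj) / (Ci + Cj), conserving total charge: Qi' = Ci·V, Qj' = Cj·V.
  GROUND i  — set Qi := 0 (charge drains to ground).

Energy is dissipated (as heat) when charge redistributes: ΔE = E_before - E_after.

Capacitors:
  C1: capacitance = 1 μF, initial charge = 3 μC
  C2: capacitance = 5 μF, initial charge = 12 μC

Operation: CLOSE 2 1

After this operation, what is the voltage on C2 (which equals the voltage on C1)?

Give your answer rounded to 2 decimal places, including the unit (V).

Answer: 2.50 V

Derivation:
Initial: C1(1μF, Q=3μC, V=3.00V), C2(5μF, Q=12μC, V=2.40V)
Op 1: CLOSE 2-1: Q_total=15.00, C_total=6.00, V=2.50; Q2=12.50, Q1=2.50; dissipated=0.150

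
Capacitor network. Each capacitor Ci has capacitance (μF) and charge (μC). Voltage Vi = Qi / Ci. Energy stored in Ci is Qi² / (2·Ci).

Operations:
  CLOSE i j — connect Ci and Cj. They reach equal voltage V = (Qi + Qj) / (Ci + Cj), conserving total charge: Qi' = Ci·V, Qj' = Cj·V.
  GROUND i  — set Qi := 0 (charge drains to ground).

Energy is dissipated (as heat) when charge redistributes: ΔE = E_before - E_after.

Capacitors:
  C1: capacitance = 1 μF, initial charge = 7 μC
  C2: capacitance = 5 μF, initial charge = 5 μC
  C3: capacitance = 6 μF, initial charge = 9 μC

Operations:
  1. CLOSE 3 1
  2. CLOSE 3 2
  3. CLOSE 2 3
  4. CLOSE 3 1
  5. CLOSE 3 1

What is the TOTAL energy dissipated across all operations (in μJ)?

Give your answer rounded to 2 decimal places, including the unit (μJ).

Answer: 15.36 μJ

Derivation:
Initial: C1(1μF, Q=7μC, V=7.00V), C2(5μF, Q=5μC, V=1.00V), C3(6μF, Q=9μC, V=1.50V)
Op 1: CLOSE 3-1: Q_total=16.00, C_total=7.00, V=2.29; Q3=13.71, Q1=2.29; dissipated=12.964
Op 2: CLOSE 3-2: Q_total=18.71, C_total=11.00, V=1.70; Q3=10.21, Q2=8.51; dissipated=2.254
Op 3: CLOSE 2-3: Q_total=18.71, C_total=11.00, V=1.70; Q2=8.51, Q3=10.21; dissipated=0.000
Op 4: CLOSE 3-1: Q_total=12.49, C_total=7.00, V=1.78; Q3=10.71, Q1=1.78; dissipated=0.146
Op 5: CLOSE 3-1: Q_total=12.49, C_total=7.00, V=1.78; Q3=10.71, Q1=1.78; dissipated=0.000
Total dissipated: 15.365 μJ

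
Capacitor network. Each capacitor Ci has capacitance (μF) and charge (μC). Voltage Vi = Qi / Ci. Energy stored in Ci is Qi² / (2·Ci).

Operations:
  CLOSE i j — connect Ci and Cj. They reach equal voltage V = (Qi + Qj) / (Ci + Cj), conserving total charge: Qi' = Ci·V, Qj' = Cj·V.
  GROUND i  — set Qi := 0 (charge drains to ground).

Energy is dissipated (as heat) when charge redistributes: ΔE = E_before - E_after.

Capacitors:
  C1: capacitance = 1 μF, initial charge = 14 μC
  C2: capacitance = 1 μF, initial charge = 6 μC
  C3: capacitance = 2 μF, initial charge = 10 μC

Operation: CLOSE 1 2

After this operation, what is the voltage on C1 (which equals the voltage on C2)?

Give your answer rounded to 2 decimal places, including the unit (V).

Initial: C1(1μF, Q=14μC, V=14.00V), C2(1μF, Q=6μC, V=6.00V), C3(2μF, Q=10μC, V=5.00V)
Op 1: CLOSE 1-2: Q_total=20.00, C_total=2.00, V=10.00; Q1=10.00, Q2=10.00; dissipated=16.000

Answer: 10.00 V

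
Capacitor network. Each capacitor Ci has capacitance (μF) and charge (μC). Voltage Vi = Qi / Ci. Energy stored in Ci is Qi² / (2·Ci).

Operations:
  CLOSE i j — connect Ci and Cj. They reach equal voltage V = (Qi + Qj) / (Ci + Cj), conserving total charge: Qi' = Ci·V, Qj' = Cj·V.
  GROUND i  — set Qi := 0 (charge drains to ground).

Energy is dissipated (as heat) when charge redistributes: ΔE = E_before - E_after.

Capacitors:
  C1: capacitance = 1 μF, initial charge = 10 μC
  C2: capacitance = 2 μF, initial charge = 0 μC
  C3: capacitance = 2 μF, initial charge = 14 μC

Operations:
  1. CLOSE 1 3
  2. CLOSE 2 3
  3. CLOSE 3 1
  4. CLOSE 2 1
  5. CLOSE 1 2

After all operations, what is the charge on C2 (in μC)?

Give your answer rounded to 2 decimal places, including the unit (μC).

Answer: 8.89 μC

Derivation:
Initial: C1(1μF, Q=10μC, V=10.00V), C2(2μF, Q=0μC, V=0.00V), C3(2μF, Q=14μC, V=7.00V)
Op 1: CLOSE 1-3: Q_total=24.00, C_total=3.00, V=8.00; Q1=8.00, Q3=16.00; dissipated=3.000
Op 2: CLOSE 2-3: Q_total=16.00, C_total=4.00, V=4.00; Q2=8.00, Q3=8.00; dissipated=32.000
Op 3: CLOSE 3-1: Q_total=16.00, C_total=3.00, V=5.33; Q3=10.67, Q1=5.33; dissipated=5.333
Op 4: CLOSE 2-1: Q_total=13.33, C_total=3.00, V=4.44; Q2=8.89, Q1=4.44; dissipated=0.593
Op 5: CLOSE 1-2: Q_total=13.33, C_total=3.00, V=4.44; Q1=4.44, Q2=8.89; dissipated=0.000
Final charges: Q1=4.44, Q2=8.89, Q3=10.67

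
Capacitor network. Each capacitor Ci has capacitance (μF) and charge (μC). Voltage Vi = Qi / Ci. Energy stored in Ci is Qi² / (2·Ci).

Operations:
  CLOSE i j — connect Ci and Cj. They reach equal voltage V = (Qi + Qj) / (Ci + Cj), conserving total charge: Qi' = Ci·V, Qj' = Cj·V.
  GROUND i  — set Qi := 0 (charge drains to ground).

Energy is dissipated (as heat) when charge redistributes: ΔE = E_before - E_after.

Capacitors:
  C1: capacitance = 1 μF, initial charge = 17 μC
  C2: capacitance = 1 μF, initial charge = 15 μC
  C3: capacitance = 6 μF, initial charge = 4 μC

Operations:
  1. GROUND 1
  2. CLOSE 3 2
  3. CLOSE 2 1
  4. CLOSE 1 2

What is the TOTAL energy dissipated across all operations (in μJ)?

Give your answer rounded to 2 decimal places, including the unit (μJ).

Initial: C1(1μF, Q=17μC, V=17.00V), C2(1μF, Q=15μC, V=15.00V), C3(6μF, Q=4μC, V=0.67V)
Op 1: GROUND 1: Q1=0; energy lost=144.500
Op 2: CLOSE 3-2: Q_total=19.00, C_total=7.00, V=2.71; Q3=16.29, Q2=2.71; dissipated=88.048
Op 3: CLOSE 2-1: Q_total=2.71, C_total=2.00, V=1.36; Q2=1.36, Q1=1.36; dissipated=1.842
Op 4: CLOSE 1-2: Q_total=2.71, C_total=2.00, V=1.36; Q1=1.36, Q2=1.36; dissipated=0.000
Total dissipated: 234.389 μJ

Answer: 234.39 μJ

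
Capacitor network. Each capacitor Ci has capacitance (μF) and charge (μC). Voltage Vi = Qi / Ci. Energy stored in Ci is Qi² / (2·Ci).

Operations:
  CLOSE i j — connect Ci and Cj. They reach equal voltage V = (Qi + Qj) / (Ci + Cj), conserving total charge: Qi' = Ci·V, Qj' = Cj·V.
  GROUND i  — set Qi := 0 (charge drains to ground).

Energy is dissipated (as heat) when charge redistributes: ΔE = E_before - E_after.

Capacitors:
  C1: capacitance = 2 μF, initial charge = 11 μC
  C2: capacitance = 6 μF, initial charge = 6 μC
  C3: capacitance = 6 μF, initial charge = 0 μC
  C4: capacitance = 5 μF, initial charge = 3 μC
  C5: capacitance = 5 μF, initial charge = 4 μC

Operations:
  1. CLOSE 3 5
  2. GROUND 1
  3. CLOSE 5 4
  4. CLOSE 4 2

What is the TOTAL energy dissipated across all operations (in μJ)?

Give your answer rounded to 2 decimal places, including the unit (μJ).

Answer: 31.56 μJ

Derivation:
Initial: C1(2μF, Q=11μC, V=5.50V), C2(6μF, Q=6μC, V=1.00V), C3(6μF, Q=0μC, V=0.00V), C4(5μF, Q=3μC, V=0.60V), C5(5μF, Q=4μC, V=0.80V)
Op 1: CLOSE 3-5: Q_total=4.00, C_total=11.00, V=0.36; Q3=2.18, Q5=1.82; dissipated=0.873
Op 2: GROUND 1: Q1=0; energy lost=30.250
Op 3: CLOSE 5-4: Q_total=4.82, C_total=10.00, V=0.48; Q5=2.41, Q4=2.41; dissipated=0.070
Op 4: CLOSE 4-2: Q_total=8.41, C_total=11.00, V=0.76; Q4=3.82, Q2=4.59; dissipated=0.366
Total dissipated: 31.559 μJ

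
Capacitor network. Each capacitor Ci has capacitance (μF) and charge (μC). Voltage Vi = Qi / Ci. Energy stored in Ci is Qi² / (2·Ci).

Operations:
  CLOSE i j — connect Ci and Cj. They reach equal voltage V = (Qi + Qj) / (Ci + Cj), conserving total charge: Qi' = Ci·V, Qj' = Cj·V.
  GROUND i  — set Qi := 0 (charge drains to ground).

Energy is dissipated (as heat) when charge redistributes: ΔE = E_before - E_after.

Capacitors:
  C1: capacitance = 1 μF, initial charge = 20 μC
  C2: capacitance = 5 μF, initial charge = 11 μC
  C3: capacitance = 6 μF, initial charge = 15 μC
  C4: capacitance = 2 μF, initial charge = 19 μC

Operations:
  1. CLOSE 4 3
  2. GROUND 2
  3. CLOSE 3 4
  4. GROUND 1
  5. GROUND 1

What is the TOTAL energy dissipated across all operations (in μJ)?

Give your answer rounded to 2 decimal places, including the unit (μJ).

Initial: C1(1μF, Q=20μC, V=20.00V), C2(5μF, Q=11μC, V=2.20V), C3(6μF, Q=15μC, V=2.50V), C4(2μF, Q=19μC, V=9.50V)
Op 1: CLOSE 4-3: Q_total=34.00, C_total=8.00, V=4.25; Q4=8.50, Q3=25.50; dissipated=36.750
Op 2: GROUND 2: Q2=0; energy lost=12.100
Op 3: CLOSE 3-4: Q_total=34.00, C_total=8.00, V=4.25; Q3=25.50, Q4=8.50; dissipated=0.000
Op 4: GROUND 1: Q1=0; energy lost=200.000
Op 5: GROUND 1: Q1=0; energy lost=0.000
Total dissipated: 248.850 μJ

Answer: 248.85 μJ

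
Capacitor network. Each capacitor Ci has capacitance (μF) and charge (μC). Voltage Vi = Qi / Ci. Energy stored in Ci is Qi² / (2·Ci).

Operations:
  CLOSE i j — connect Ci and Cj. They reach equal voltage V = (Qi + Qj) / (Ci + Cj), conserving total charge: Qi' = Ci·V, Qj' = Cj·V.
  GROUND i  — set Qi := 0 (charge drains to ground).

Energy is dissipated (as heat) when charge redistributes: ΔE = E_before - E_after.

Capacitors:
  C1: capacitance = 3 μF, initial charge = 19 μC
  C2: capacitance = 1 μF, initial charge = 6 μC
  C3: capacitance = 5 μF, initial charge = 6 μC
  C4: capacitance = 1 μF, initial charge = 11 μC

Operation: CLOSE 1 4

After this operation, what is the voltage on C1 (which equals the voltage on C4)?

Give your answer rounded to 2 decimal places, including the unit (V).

Initial: C1(3μF, Q=19μC, V=6.33V), C2(1μF, Q=6μC, V=6.00V), C3(5μF, Q=6μC, V=1.20V), C4(1μF, Q=11μC, V=11.00V)
Op 1: CLOSE 1-4: Q_total=30.00, C_total=4.00, V=7.50; Q1=22.50, Q4=7.50; dissipated=8.167

Answer: 7.50 V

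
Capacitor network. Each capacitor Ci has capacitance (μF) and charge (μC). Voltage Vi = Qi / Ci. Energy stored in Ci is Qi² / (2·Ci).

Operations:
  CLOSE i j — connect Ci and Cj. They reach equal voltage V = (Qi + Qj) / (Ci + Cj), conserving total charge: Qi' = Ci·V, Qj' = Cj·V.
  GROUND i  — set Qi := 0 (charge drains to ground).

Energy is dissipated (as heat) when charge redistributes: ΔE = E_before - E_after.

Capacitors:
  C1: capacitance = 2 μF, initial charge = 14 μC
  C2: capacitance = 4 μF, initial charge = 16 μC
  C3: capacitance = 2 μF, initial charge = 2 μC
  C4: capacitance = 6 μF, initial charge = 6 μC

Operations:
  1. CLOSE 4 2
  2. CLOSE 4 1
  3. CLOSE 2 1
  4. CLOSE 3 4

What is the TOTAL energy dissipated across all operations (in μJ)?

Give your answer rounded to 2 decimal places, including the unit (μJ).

Initial: C1(2μF, Q=14μC, V=7.00V), C2(4μF, Q=16μC, V=4.00V), C3(2μF, Q=2μC, V=1.00V), C4(6μF, Q=6μC, V=1.00V)
Op 1: CLOSE 4-2: Q_total=22.00, C_total=10.00, V=2.20; Q4=13.20, Q2=8.80; dissipated=10.800
Op 2: CLOSE 4-1: Q_total=27.20, C_total=8.00, V=3.40; Q4=20.40, Q1=6.80; dissipated=17.280
Op 3: CLOSE 2-1: Q_total=15.60, C_total=6.00, V=2.60; Q2=10.40, Q1=5.20; dissipated=0.960
Op 4: CLOSE 3-4: Q_total=22.40, C_total=8.00, V=2.80; Q3=5.60, Q4=16.80; dissipated=4.320
Total dissipated: 33.360 μJ

Answer: 33.36 μJ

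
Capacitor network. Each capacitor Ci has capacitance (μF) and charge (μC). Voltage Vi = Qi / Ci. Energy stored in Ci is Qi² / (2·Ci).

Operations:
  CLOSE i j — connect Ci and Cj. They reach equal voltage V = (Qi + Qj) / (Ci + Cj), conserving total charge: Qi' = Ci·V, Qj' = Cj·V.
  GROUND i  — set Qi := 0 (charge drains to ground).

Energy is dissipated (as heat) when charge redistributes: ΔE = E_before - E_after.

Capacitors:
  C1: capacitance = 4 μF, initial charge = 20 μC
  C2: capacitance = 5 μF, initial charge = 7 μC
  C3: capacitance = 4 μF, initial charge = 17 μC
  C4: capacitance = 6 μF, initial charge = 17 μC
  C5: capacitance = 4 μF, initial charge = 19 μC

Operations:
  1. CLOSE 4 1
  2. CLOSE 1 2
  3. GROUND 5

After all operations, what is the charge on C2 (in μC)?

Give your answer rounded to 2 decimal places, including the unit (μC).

Initial: C1(4μF, Q=20μC, V=5.00V), C2(5μF, Q=7μC, V=1.40V), C3(4μF, Q=17μC, V=4.25V), C4(6μF, Q=17μC, V=2.83V), C5(4μF, Q=19μC, V=4.75V)
Op 1: CLOSE 4-1: Q_total=37.00, C_total=10.00, V=3.70; Q4=22.20, Q1=14.80; dissipated=5.633
Op 2: CLOSE 1-2: Q_total=21.80, C_total=9.00, V=2.42; Q1=9.69, Q2=12.11; dissipated=5.878
Op 3: GROUND 5: Q5=0; energy lost=45.125
Final charges: Q1=9.69, Q2=12.11, Q3=17.00, Q4=22.20, Q5=0.00

Answer: 12.11 μC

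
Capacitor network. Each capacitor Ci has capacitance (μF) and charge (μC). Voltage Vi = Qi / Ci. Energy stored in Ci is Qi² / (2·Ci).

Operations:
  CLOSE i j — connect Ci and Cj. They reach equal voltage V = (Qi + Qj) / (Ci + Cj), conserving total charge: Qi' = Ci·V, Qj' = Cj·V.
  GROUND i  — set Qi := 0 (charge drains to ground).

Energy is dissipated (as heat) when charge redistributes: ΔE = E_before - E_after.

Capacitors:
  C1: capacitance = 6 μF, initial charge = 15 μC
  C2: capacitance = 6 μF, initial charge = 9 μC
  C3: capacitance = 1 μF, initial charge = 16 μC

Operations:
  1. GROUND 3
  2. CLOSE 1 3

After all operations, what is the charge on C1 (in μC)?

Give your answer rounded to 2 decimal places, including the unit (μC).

Initial: C1(6μF, Q=15μC, V=2.50V), C2(6μF, Q=9μC, V=1.50V), C3(1μF, Q=16μC, V=16.00V)
Op 1: GROUND 3: Q3=0; energy lost=128.000
Op 2: CLOSE 1-3: Q_total=15.00, C_total=7.00, V=2.14; Q1=12.86, Q3=2.14; dissipated=2.679
Final charges: Q1=12.86, Q2=9.00, Q3=2.14

Answer: 12.86 μC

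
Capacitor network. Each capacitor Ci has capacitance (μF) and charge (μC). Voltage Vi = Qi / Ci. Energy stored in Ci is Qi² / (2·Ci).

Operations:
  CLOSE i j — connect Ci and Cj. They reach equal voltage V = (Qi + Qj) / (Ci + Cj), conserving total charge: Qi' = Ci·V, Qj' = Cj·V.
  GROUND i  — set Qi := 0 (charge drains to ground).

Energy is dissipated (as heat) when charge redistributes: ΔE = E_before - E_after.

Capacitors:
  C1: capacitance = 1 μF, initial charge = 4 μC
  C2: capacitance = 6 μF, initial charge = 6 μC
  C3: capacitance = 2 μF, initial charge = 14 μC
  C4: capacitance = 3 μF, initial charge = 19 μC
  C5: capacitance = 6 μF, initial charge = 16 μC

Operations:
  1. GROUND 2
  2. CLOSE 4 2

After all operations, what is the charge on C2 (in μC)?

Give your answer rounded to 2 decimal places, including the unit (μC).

Answer: 12.67 μC

Derivation:
Initial: C1(1μF, Q=4μC, V=4.00V), C2(6μF, Q=6μC, V=1.00V), C3(2μF, Q=14μC, V=7.00V), C4(3μF, Q=19μC, V=6.33V), C5(6μF, Q=16μC, V=2.67V)
Op 1: GROUND 2: Q2=0; energy lost=3.000
Op 2: CLOSE 4-2: Q_total=19.00, C_total=9.00, V=2.11; Q4=6.33, Q2=12.67; dissipated=40.111
Final charges: Q1=4.00, Q2=12.67, Q3=14.00, Q4=6.33, Q5=16.00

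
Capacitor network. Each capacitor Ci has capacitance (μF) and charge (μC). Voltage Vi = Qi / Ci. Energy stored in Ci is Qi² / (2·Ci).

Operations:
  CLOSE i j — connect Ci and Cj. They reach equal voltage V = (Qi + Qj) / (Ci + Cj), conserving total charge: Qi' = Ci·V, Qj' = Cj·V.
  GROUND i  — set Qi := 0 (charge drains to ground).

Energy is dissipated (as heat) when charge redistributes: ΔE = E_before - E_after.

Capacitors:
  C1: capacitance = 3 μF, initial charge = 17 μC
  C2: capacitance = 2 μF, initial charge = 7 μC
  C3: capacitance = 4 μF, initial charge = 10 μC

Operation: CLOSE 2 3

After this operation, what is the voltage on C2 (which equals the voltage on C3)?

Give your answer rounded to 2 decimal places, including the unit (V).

Answer: 2.83 V

Derivation:
Initial: C1(3μF, Q=17μC, V=5.67V), C2(2μF, Q=7μC, V=3.50V), C3(4μF, Q=10μC, V=2.50V)
Op 1: CLOSE 2-3: Q_total=17.00, C_total=6.00, V=2.83; Q2=5.67, Q3=11.33; dissipated=0.667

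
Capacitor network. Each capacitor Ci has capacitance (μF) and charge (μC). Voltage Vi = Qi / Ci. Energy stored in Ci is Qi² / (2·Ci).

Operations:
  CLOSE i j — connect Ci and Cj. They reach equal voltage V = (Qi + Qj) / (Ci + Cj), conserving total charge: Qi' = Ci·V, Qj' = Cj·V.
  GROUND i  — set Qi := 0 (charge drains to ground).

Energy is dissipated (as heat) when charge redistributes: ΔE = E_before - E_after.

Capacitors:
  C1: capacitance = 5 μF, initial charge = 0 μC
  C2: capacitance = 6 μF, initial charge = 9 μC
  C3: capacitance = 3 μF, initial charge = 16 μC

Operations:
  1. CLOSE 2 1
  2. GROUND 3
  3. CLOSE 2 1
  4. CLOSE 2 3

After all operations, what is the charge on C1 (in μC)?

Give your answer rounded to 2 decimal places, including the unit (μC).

Answer: 4.09 μC

Derivation:
Initial: C1(5μF, Q=0μC, V=0.00V), C2(6μF, Q=9μC, V=1.50V), C3(3μF, Q=16μC, V=5.33V)
Op 1: CLOSE 2-1: Q_total=9.00, C_total=11.00, V=0.82; Q2=4.91, Q1=4.09; dissipated=3.068
Op 2: GROUND 3: Q3=0; energy lost=42.667
Op 3: CLOSE 2-1: Q_total=9.00, C_total=11.00, V=0.82; Q2=4.91, Q1=4.09; dissipated=0.000
Op 4: CLOSE 2-3: Q_total=4.91, C_total=9.00, V=0.55; Q2=3.27, Q3=1.64; dissipated=0.669
Final charges: Q1=4.09, Q2=3.27, Q3=1.64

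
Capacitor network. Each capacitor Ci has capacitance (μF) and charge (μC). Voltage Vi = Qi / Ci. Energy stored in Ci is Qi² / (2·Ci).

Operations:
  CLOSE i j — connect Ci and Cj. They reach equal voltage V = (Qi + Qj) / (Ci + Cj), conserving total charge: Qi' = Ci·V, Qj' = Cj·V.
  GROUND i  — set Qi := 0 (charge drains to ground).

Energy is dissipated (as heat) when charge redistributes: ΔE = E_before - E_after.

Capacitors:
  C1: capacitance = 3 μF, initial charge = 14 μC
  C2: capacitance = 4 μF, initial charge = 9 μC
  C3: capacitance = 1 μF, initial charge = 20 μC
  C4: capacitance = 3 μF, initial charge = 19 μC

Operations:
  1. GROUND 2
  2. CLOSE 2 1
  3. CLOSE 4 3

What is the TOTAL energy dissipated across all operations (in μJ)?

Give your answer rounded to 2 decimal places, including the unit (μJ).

Answer: 98.83 μJ

Derivation:
Initial: C1(3μF, Q=14μC, V=4.67V), C2(4μF, Q=9μC, V=2.25V), C3(1μF, Q=20μC, V=20.00V), C4(3μF, Q=19μC, V=6.33V)
Op 1: GROUND 2: Q2=0; energy lost=10.125
Op 2: CLOSE 2-1: Q_total=14.00, C_total=7.00, V=2.00; Q2=8.00, Q1=6.00; dissipated=18.667
Op 3: CLOSE 4-3: Q_total=39.00, C_total=4.00, V=9.75; Q4=29.25, Q3=9.75; dissipated=70.042
Total dissipated: 98.833 μJ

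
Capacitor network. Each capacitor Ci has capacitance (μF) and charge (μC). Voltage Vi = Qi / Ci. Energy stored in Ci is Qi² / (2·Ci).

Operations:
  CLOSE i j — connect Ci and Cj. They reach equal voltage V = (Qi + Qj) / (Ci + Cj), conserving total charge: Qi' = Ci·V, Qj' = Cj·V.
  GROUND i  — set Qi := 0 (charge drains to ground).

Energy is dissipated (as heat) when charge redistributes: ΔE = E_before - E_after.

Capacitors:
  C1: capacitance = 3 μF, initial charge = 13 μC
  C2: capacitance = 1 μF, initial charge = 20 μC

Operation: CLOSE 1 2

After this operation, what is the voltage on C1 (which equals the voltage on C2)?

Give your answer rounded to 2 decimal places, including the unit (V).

Initial: C1(3μF, Q=13μC, V=4.33V), C2(1μF, Q=20μC, V=20.00V)
Op 1: CLOSE 1-2: Q_total=33.00, C_total=4.00, V=8.25; Q1=24.75, Q2=8.25; dissipated=92.042

Answer: 8.25 V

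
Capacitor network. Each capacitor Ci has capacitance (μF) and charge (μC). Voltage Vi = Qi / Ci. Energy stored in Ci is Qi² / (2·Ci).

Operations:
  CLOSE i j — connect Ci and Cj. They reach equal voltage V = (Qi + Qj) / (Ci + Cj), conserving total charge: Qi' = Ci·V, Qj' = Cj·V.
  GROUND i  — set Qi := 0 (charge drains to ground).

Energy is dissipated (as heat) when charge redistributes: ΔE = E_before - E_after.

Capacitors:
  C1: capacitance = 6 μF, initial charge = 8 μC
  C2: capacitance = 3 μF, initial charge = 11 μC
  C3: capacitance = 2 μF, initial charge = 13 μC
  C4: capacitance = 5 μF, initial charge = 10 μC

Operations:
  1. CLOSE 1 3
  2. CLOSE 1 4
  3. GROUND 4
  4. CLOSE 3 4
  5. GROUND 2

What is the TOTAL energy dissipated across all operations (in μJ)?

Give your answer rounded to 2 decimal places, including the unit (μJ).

Answer: 59.34 μJ

Derivation:
Initial: C1(6μF, Q=8μC, V=1.33V), C2(3μF, Q=11μC, V=3.67V), C3(2μF, Q=13μC, V=6.50V), C4(5μF, Q=10μC, V=2.00V)
Op 1: CLOSE 1-3: Q_total=21.00, C_total=8.00, V=2.62; Q1=15.75, Q3=5.25; dissipated=20.021
Op 2: CLOSE 1-4: Q_total=25.75, C_total=11.00, V=2.34; Q1=14.05, Q4=11.70; dissipated=0.533
Op 3: GROUND 4: Q4=0; energy lost=13.700
Op 4: CLOSE 3-4: Q_total=5.25, C_total=7.00, V=0.75; Q3=1.50, Q4=3.75; dissipated=4.922
Op 5: GROUND 2: Q2=0; energy lost=20.167
Total dissipated: 59.342 μJ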